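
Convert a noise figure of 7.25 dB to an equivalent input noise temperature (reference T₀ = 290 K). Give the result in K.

1250 K

F = 10^(7.25/10) = 5.30884
T_e = (F − 1)·T₀ = (5.30884 − 1) × 290 = 1250 K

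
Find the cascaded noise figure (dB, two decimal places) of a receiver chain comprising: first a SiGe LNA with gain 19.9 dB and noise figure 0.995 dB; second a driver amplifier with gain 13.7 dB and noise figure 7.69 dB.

Convert to linear (a loss of L dB is a gain of −L dB): F_i = 10^(NF_i/10), G_i = 10^(G_i,dB/10)
  Stage 1: F_1 = 10^(0.995/10) = 1.257, G_1 = 10^(19.9/10) = 97.72
  Stage 2: F_2 = 10^(7.69/10) = 5.875, G_2 = 10^(13.7/10) = 23.44
Friis cascade:
  F = 1.257 + (5.875 − 1)/97.72 = 1.307
NF = 10 log₁₀(1.307) = 1.16 dB

1.16 dB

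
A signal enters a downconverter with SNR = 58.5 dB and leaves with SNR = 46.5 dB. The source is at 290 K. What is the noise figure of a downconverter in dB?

12.0 dB

NF (dB) = SNR_in(dB) − SNR_out(dB) when the source is at T₀
NF = 58.5 − 46.5 = 12.0 dB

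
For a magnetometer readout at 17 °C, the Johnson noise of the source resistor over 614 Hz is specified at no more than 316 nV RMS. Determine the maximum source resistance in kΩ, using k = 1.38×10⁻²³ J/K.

T = 17 °C + 273.15 = 290.15 K
Johnson–Nyquist: V_n = √(4kTRB) ⇒ R = V_n² / (4kTB)
4kTB = 4 × 1.38×10⁻²³ × 290.15 × 6.14×10² = 9.83×10⁻¹⁸
R = (3.16×10⁻⁷)² / 9.83×10⁻¹⁸ = 1.02×10⁴ Ω = 10.2 kΩ

10.2 kΩ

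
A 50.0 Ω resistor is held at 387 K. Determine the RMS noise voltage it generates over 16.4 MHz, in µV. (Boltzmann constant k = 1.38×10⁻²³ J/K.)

4.19 µV

V_n = √(4kTRB)
4kTRB = 4 × 1.38×10⁻²³ × 387 × 5.00×10¹ × 1.64×10⁷ = 1.75×10⁻¹¹ V²
V_n = √(1.75×10⁻¹¹) = 4.19×10⁻⁶ V = 4.19 µV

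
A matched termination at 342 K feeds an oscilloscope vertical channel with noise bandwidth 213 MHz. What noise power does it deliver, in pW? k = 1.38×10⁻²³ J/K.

1.01 pW

P_n = kTB = 1.38×10⁻²³ × 342 × 2.13×10⁸ = 1.01×10⁻¹² W = 1.01 pW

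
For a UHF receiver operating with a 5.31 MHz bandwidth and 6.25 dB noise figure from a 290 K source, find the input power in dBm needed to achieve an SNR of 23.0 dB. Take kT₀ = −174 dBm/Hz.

−77.5 dBm

Sensitivity = −174 + 10 log₁₀(B) + NF + SNR_min
= −174 + 67.25 + 6.25 + 23.0
= −77.50 dBm → −77.5 dBm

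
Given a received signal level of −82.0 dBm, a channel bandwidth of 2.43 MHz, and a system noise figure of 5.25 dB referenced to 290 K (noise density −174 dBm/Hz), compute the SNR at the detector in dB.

22.9 dB

Noise floor: N = −174 + 10 log₁₀(B) + NF
10 log₁₀(2.43×10⁶) = 63.86 dB
N = −174 + 63.86 + 5.25 = −104.89 dBm
SNR = P_sig − N = −82.0 − (−104.89) = 22.89 dB → 22.9 dB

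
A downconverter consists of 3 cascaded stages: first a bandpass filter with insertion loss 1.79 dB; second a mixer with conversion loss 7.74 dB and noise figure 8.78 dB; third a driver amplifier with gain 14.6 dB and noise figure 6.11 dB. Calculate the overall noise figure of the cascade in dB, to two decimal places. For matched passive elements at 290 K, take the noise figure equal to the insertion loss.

Convert to linear (a loss of L dB is a gain of −L dB): F_i = 10^(NF_i/10), G_i = 10^(G_i,dB/10)
  Stage 1: F_1 = 10^(1.79/10) = 1.510, G_1 = 10^(−1.79/10) = 0.6622
  Stage 2: F_2 = 10^(8.78/10) = 7.551, G_2 = 10^(−7.74/10) = 0.1683
  Stage 3: F_3 = 10^(6.11/10) = 4.083, G_3 = 10^(14.6/10) = 28.84
Friis cascade:
  F = 1.510 + (7.551 − 1)/0.6622 + (4.083 − 1)/0.1114 = 39.07
NF = 10 log₁₀(39.07) = 15.92 dB

15.92 dB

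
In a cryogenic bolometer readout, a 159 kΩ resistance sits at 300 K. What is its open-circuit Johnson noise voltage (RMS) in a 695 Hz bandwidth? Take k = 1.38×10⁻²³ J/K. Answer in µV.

1.35 µV

V_n = √(4kTRB)
4kTRB = 4 × 1.38×10⁻²³ × 300 × 1.59×10⁵ × 6.95×10² = 1.83×10⁻¹² V²
V_n = √(1.83×10⁻¹²) = 1.35×10⁻⁶ V = 1.35 µV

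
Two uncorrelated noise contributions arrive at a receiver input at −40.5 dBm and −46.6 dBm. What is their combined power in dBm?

−39.5 dBm

Convert to linear, add, convert back:
P₁ = 8.91×10⁻⁸ W, P₂ = 2.19×10⁻⁸ W
P_tot = 1.11×10⁻⁷ W → 10 log₁₀(P_tot / 10⁻³) = −39.5 dBm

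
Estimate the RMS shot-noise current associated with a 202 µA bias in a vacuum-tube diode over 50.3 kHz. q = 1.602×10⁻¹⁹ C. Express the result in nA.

1.80 nA

I_n = √(2qI·B)
2qI·B = 2 × 1.602×10⁻¹⁹ × 2.02×10⁻⁴ × 5.03×10⁴ = 3.26×10⁻¹⁸ A²
I_n = √(3.26×10⁻¹⁸) = 1.80×10⁻⁹ A = 1.80 nA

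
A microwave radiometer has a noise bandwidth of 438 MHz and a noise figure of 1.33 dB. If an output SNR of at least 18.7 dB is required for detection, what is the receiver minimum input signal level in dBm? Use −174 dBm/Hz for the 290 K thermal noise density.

Sensitivity = −174 + 10 log₁₀(B) + NF + SNR_min
= −174 + 86.41 + 1.33 + 18.7
= −67.56 dBm → −67.6 dBm

−67.6 dBm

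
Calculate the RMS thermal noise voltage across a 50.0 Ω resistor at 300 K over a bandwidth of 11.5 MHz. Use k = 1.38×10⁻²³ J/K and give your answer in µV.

3.09 µV

V_n = √(4kTRB)
4kTRB = 4 × 1.38×10⁻²³ × 300 × 5.00×10¹ × 1.15×10⁷ = 9.52×10⁻¹² V²
V_n = √(9.52×10⁻¹²) = 3.09×10⁻⁶ V = 3.09 µV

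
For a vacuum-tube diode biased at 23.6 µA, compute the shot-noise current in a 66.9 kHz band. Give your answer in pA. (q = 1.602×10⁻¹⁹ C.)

711 pA

I_n = √(2qI·B)
2qI·B = 2 × 1.602×10⁻¹⁹ × 2.36×10⁻⁵ × 6.69×10⁴ = 5.06×10⁻¹⁹ A²
I_n = √(5.06×10⁻¹⁹) = 7.11×10⁻¹⁰ A = 711 pA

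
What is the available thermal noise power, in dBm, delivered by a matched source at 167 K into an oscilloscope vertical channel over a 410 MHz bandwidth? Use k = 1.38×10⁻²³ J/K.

P_n = kTB = 1.38×10⁻²³ × 167 × 4.10×10⁸ = 9.45×10⁻¹³ W
In dBm: 10 log₁₀(9.45×10⁻¹³ / 10⁻³) = −90.2 dBm

−90.2 dBm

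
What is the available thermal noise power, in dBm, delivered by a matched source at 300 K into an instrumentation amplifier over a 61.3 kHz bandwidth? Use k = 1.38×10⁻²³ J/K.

−126.0 dBm

P_n = kTB = 1.38×10⁻²³ × 300 × 6.13×10⁴ = 2.54×10⁻¹⁶ W
In dBm: 10 log₁₀(2.54×10⁻¹⁶ / 10⁻³) = −126.0 dBm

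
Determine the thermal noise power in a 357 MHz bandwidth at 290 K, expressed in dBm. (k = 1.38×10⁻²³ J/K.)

P_n = kTB = 1.38×10⁻²³ × 290 × 3.57×10⁸ = 1.43×10⁻¹² W
In dBm: 10 log₁₀(1.43×10⁻¹² / 10⁻³) = −88.5 dBm

−88.5 dBm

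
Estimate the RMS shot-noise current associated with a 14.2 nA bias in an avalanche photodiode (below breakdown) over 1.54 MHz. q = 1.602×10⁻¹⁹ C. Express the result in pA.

I_n = √(2qI·B)
2qI·B = 2 × 1.602×10⁻¹⁹ × 1.42×10⁻⁸ × 1.54×10⁶ = 7.01×10⁻²¹ A²
I_n = √(7.01×10⁻²¹) = 8.37×10⁻¹¹ A = 83.7 pA

83.7 pA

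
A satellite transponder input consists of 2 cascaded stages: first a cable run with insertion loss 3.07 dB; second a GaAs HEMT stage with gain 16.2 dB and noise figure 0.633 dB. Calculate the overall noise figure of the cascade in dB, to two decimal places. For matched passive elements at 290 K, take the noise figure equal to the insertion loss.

Convert to linear (a loss of L dB is a gain of −L dB): F_i = 10^(NF_i/10), G_i = 10^(G_i,dB/10)
  Stage 1: F_1 = 10^(3.07/10) = 2.028, G_1 = 10^(−3.07/10) = 0.4932
  Stage 2: F_2 = 10^(0.633/10) = 1.157, G_2 = 10^(16.2/10) = 41.69
Friis cascade:
  F = 2.028 + (1.157 − 1)/0.4932 = 2.346
NF = 10 log₁₀(2.346) = 3.70 dB

3.70 dB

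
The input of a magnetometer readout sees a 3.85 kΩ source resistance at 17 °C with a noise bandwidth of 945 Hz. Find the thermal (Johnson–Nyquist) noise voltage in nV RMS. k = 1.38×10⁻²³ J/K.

T = 17 °C + 273.15 = 290.15 K
V_n = √(4kTRB)
4kTRB = 4 × 1.38×10⁻²³ × 290.15 × 3.85×10³ × 9.45×10² = 5.83×10⁻¹⁴ V²
V_n = √(5.83×10⁻¹⁴) = 2.41×10⁻⁷ V = 241 nV

241 nV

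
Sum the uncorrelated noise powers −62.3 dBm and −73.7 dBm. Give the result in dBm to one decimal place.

−62.0 dBm

Convert to linear, add, convert back:
P₁ = 5.89×10⁻¹⁰ W, P₂ = 4.27×10⁻¹¹ W
P_tot = 6.32×10⁻¹⁰ W → 10 log₁₀(P_tot / 10⁻³) = −62.0 dBm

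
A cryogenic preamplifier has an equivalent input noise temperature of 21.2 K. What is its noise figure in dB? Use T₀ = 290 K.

F = 1 + T_e/T₀ = 1 + 21.2/290 = 1.0731
NF = 10 log₁₀(1.0731) = 0.306 dB

0.306 dB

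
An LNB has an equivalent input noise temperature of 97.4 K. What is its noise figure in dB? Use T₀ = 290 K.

F = 1 + T_e/T₀ = 1 + 97.4/290 = 1.33586
NF = 10 log₁₀(1.33586) = 1.26 dB

1.26 dB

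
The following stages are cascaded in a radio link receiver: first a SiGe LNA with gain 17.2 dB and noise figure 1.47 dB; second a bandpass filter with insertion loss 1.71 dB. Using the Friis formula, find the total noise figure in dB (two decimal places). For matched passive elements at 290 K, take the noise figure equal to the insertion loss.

Convert to linear (a loss of L dB is a gain of −L dB): F_i = 10^(NF_i/10), G_i = 10^(G_i,dB/10)
  Stage 1: F_1 = 10^(1.47/10) = 1.403, G_1 = 10^(17.2/10) = 52.48
  Stage 2: F_2 = 10^(1.71/10) = 1.483, G_2 = 10^(−1.71/10) = 0.6745
Friis cascade:
  F = 1.403 + (1.483 − 1)/52.48 = 1.412
NF = 10 log₁₀(1.412) = 1.50 dB

1.50 dB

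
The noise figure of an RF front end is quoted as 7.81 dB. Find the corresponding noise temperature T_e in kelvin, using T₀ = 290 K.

F = 10^(7.81/10) = 6.03949
T_e = (F − 1)·T₀ = (6.03949 − 1) × 290 = 1461 K

1461 K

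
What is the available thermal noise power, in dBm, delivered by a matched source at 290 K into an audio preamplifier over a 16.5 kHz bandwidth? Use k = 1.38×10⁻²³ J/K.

−131.8 dBm

P_n = kTB = 1.38×10⁻²³ × 290 × 1.65×10⁴ = 6.60×10⁻¹⁷ W
In dBm: 10 log₁₀(6.60×10⁻¹⁷ / 10⁻³) = −131.8 dBm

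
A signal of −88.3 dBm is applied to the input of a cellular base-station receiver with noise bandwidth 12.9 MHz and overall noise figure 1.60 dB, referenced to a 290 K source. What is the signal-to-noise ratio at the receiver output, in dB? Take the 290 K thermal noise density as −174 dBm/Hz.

13.0 dB

Noise floor: N = −174 + 10 log₁₀(B) + NF
10 log₁₀(1.29×10⁷) = 71.11 dB
N = −174 + 71.11 + 1.60 = −101.29 dBm
SNR = P_sig − N = −88.3 − (−101.29) = 12.99 dB → 13.0 dB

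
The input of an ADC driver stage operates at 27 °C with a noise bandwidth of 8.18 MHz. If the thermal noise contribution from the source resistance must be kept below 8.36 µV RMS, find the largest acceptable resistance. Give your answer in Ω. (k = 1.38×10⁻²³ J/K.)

516 Ω

T = 27 °C + 273.15 = 300.15 K
Johnson–Nyquist: V_n = √(4kTRB) ⇒ R = V_n² / (4kTB)
4kTB = 4 × 1.38×10⁻²³ × 300.15 × 8.18×10⁶ = 1.36×10⁻¹³
R = (8.36×10⁻⁶)² / 1.36×10⁻¹³ = 5.16×10² Ω = 516 Ω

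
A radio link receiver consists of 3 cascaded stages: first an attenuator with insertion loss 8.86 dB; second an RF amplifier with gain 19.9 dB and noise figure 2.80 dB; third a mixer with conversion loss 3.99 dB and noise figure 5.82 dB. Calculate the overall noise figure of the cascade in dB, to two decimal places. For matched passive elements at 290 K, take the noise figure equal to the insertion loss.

11.73 dB

Convert to linear (a loss of L dB is a gain of −L dB): F_i = 10^(NF_i/10), G_i = 10^(G_i,dB/10)
  Stage 1: F_1 = 10^(8.86/10) = 7.691, G_1 = 10^(−8.86/10) = 0.1300
  Stage 2: F_2 = 10^(2.80/10) = 1.905, G_2 = 10^(19.9/10) = 97.72
  Stage 3: F_3 = 10^(5.82/10) = 3.819, G_3 = 10^(−3.99/10) = 0.3990
Friis cascade:
  F = 7.691 + (1.905 − 1)/0.1300 + (3.819 − 1)/12.71 = 14.88
NF = 10 log₁₀(14.88) = 11.73 dB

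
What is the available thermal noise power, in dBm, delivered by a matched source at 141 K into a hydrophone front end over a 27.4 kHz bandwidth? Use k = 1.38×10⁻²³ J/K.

P_n = kTB = 1.38×10⁻²³ × 141 × 2.74×10⁴ = 5.33×10⁻¹⁷ W
In dBm: 10 log₁₀(5.33×10⁻¹⁷ / 10⁻³) = −132.7 dBm

−132.7 dBm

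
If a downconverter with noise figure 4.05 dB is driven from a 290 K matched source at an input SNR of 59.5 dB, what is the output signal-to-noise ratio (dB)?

By definition F = SNR_in/SNR_out, so in dB: SNR_out = SNR_in − NF
SNR_out = 59.5 − 4.05 = 55.45 dB

55.45 dB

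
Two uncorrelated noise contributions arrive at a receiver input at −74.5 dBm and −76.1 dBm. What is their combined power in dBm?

−72.2 dBm

Convert to linear, add, convert back:
P₁ = 3.55×10⁻¹¹ W, P₂ = 2.45×10⁻¹¹ W
P_tot = 6.00×10⁻¹¹ W → 10 log₁₀(P_tot / 10⁻³) = −72.2 dBm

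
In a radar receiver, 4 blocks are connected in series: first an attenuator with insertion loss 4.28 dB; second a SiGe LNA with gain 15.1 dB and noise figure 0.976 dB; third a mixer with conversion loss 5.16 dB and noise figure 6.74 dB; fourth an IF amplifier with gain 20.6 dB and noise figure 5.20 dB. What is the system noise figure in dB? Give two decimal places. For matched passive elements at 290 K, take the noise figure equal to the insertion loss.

6.32 dB

Convert to linear (a loss of L dB is a gain of −L dB): F_i = 10^(NF_i/10), G_i = 10^(G_i,dB/10)
  Stage 1: F_1 = 10^(4.28/10) = 2.679, G_1 = 10^(−4.28/10) = 0.3733
  Stage 2: F_2 = 10^(0.976/10) = 1.252, G_2 = 10^(15.1/10) = 32.36
  Stage 3: F_3 = 10^(6.74/10) = 4.721, G_3 = 10^(−5.16/10) = 0.3048
  Stage 4: F_4 = 10^(5.20/10) = 3.311, G_4 = 10^(20.6/10) = 114.8
Friis cascade:
  F = 2.679 + (1.252 − 1)/0.3733 + (4.721 − 1)/12.08 + (3.311 − 1)/3.681 = 4.290
NF = 10 log₁₀(4.290) = 6.32 dB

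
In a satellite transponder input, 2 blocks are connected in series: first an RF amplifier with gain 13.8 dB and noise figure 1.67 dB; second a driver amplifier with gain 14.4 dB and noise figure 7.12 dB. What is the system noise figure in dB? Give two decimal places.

2.15 dB

Convert to linear (a loss of L dB is a gain of −L dB): F_i = 10^(NF_i/10), G_i = 10^(G_i,dB/10)
  Stage 1: F_1 = 10^(1.67/10) = 1.469, G_1 = 10^(13.8/10) = 23.99
  Stage 2: F_2 = 10^(7.12/10) = 5.152, G_2 = 10^(14.4/10) = 27.54
Friis cascade:
  F = 1.469 + (5.152 − 1)/23.99 = 1.642
NF = 10 log₁₀(1.642) = 2.15 dB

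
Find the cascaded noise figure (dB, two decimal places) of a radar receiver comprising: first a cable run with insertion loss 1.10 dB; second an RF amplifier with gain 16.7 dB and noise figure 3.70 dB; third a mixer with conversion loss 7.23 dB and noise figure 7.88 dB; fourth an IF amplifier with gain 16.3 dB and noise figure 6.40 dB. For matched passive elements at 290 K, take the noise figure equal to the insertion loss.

Convert to linear (a loss of L dB is a gain of −L dB): F_i = 10^(NF_i/10), G_i = 10^(G_i,dB/10)
  Stage 1: F_1 = 10^(1.10/10) = 1.288, G_1 = 10^(−1.10/10) = 0.7762
  Stage 2: F_2 = 10^(3.70/10) = 2.344, G_2 = 10^(16.7/10) = 46.77
  Stage 3: F_3 = 10^(7.88/10) = 6.138, G_3 = 10^(−7.23/10) = 0.1892
  Stage 4: F_4 = 10^(6.40/10) = 4.365, G_4 = 10^(16.3/10) = 42.66
Friis cascade:
  F = 1.288 + (2.344 − 1)/0.7762 + (6.138 − 1)/36.31 + (4.365 − 1)/6.871 = 3.651
NF = 10 log₁₀(3.651) = 5.62 dB

5.62 dB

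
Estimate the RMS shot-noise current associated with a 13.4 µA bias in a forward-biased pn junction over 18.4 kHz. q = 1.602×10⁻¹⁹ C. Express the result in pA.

281 pA

I_n = √(2qI·B)
2qI·B = 2 × 1.602×10⁻¹⁹ × 1.34×10⁻⁵ × 1.84×10⁴ = 7.90×10⁻²⁰ A²
I_n = √(7.90×10⁻²⁰) = 2.81×10⁻¹⁰ A = 281 pA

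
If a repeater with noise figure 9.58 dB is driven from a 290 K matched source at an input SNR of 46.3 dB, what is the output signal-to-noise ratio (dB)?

36.72 dB

By definition F = SNR_in/SNR_out, so in dB: SNR_out = SNR_in − NF
SNR_out = 46.3 − 9.58 = 36.72 dB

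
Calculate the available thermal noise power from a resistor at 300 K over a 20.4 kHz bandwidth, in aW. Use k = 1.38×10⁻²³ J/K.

84.5 aW

P_n = kTB = 1.38×10⁻²³ × 300 × 2.04×10⁴ = 8.45×10⁻¹⁷ W = 84.5 aW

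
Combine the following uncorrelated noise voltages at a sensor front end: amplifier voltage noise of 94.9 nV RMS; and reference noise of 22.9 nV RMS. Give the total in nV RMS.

Uncorrelated sources add in power (mean-square): V_tot = √(ΣV_i²)
V_tot = √[(9.49×10⁻⁸)² + (2.29×10⁻⁸)²] = 9.76×10⁻⁸ V = 97.6 nV

97.6 nV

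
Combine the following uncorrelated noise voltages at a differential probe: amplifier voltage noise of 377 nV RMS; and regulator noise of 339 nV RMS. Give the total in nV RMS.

Uncorrelated sources add in power (mean-square): V_tot = √(ΣV_i²)
V_tot = √[(3.77×10⁻⁷)² + (3.39×10⁻⁷)²] = 5.07×10⁻⁷ V = 507 nV

507 nV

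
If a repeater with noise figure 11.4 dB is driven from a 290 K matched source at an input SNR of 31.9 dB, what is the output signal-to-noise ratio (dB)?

By definition F = SNR_in/SNR_out, so in dB: SNR_out = SNR_in − NF
SNR_out = 31.9 − 11.4 = 20.5 dB

20.5 dB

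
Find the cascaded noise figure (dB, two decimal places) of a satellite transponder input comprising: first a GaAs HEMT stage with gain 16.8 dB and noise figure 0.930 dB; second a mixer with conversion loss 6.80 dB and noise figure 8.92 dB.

Convert to linear (a loss of L dB is a gain of −L dB): F_i = 10^(NF_i/10), G_i = 10^(G_i,dB/10)
  Stage 1: F_1 = 10^(0.930/10) = 1.239, G_1 = 10^(16.8/10) = 47.86
  Stage 2: F_2 = 10^(8.92/10) = 7.798, G_2 = 10^(−6.80/10) = 0.2089
Friis cascade:
  F = 1.239 + (7.798 − 1)/47.86 = 1.381
NF = 10 log₁₀(1.381) = 1.40 dB

1.40 dB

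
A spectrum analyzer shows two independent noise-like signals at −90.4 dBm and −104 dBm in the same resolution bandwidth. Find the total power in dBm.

−90.2 dBm

Convert to linear, add, convert back:
P₁ = 9.12×10⁻¹³ W, P₂ = 3.98×10⁻¹⁴ W
P_tot = 9.52×10⁻¹³ W → 10 log₁₀(P_tot / 10⁻³) = −90.2 dBm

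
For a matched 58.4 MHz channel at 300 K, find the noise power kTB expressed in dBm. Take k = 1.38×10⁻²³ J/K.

P_n = kTB = 1.38×10⁻²³ × 300 × 5.84×10⁷ = 2.42×10⁻¹³ W
In dBm: 10 log₁₀(2.42×10⁻¹³ / 10⁻³) = −96.2 dBm

−96.2 dBm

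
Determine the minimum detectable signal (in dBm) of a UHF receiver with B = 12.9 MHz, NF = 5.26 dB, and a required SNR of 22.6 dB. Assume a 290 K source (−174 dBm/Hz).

Sensitivity = −174 + 10 log₁₀(B) + NF + SNR_min
= −174 + 71.11 + 5.26 + 22.6
= −75.03 dBm → −75.0 dBm

−75.0 dBm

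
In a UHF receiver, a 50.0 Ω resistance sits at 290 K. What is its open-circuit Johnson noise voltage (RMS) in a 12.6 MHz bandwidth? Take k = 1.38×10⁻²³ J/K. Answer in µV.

V_n = √(4kTRB)
4kTRB = 4 × 1.38×10⁻²³ × 290 × 5.00×10¹ × 1.26×10⁷ = 1.01×10⁻¹¹ V²
V_n = √(1.01×10⁻¹¹) = 3.18×10⁻⁶ V = 3.18 µV

3.18 µV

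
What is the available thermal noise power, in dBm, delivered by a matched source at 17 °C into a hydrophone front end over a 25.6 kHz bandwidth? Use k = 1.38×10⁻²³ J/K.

−129.9 dBm

T = 17 °C + 273.15 = 290.15 K
P_n = kTB = 1.38×10⁻²³ × 290.15 × 2.56×10⁴ = 1.03×10⁻¹⁶ W
In dBm: 10 log₁₀(1.03×10⁻¹⁶ / 10⁻³) = −129.9 dBm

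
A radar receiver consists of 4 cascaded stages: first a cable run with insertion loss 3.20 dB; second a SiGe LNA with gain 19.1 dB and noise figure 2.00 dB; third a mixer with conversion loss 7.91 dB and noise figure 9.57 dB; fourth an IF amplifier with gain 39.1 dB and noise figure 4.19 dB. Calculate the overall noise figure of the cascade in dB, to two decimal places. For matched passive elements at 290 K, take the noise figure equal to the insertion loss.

Convert to linear (a loss of L dB is a gain of −L dB): F_i = 10^(NF_i/10), G_i = 10^(G_i,dB/10)
  Stage 1: F_1 = 10^(3.20/10) = 2.089, G_1 = 10^(−3.20/10) = 0.4786
  Stage 2: F_2 = 10^(2.00/10) = 1.585, G_2 = 10^(19.1/10) = 81.28
  Stage 3: F_3 = 10^(9.57/10) = 9.057, G_3 = 10^(−7.91/10) = 0.1618
  Stage 4: F_4 = 10^(4.19/10) = 2.624, G_4 = 10^(39.1/10) = 8128
Friis cascade:
  F = 2.089 + (1.585 − 1)/0.4786 + (9.057 − 1)/38.90 + (2.624 − 1)/6.295 = 3.776
NF = 10 log₁₀(3.776) = 5.77 dB

5.77 dB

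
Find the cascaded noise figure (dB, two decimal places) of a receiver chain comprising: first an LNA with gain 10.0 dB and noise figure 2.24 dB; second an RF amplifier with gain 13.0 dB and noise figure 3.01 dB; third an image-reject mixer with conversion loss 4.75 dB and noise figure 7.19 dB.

Convert to linear (a loss of L dB is a gain of −L dB): F_i = 10^(NF_i/10), G_i = 10^(G_i,dB/10)
  Stage 1: F_1 = 10^(2.24/10) = 1.675, G_1 = 10^(10.0/10) = 10.00
  Stage 2: F_2 = 10^(3.01/10) = 2.000, G_2 = 10^(13.0/10) = 19.95
  Stage 3: F_3 = 10^(7.19/10) = 5.236, G_3 = 10^(−4.75/10) = 0.3350
Friis cascade:
  F = 1.675 + (2.000 − 1)/10.00 + (5.236 − 1)/199.5 = 1.796
NF = 10 log₁₀(1.796) = 2.54 dB

2.54 dB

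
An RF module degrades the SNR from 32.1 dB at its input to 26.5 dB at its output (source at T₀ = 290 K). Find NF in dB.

NF (dB) = SNR_in(dB) − SNR_out(dB) when the source is at T₀
NF = 32.1 − 26.5 = 5.6 dB

5.6 dB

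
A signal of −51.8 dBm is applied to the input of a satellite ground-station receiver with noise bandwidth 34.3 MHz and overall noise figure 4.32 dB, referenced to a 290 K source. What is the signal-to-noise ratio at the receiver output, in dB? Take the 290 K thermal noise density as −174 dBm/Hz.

42.5 dB

Noise floor: N = −174 + 10 log₁₀(B) + NF
10 log₁₀(3.43×10⁷) = 75.35 dB
N = −174 + 75.35 + 4.32 = −94.33 dBm
SNR = P_sig − N = −51.8 − (−94.33) = 42.53 dB → 42.5 dB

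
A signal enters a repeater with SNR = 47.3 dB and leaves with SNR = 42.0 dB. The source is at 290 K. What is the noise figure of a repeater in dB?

5.3 dB

NF (dB) = SNR_in(dB) − SNR_out(dB) when the source is at T₀
NF = 47.3 − 42.0 = 5.3 dB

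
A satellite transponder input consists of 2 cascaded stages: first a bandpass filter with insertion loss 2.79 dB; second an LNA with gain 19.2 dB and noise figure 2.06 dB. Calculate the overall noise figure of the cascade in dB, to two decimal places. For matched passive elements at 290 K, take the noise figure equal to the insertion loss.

4.85 dB

Convert to linear (a loss of L dB is a gain of −L dB): F_i = 10^(NF_i/10), G_i = 10^(G_i,dB/10)
  Stage 1: F_1 = 10^(2.79/10) = 1.901, G_1 = 10^(−2.79/10) = 0.5260
  Stage 2: F_2 = 10^(2.06/10) = 1.607, G_2 = 10^(19.2/10) = 83.18
Friis cascade:
  F = 1.901 + (1.607 − 1)/0.5260 = 3.055
NF = 10 log₁₀(3.055) = 4.85 dB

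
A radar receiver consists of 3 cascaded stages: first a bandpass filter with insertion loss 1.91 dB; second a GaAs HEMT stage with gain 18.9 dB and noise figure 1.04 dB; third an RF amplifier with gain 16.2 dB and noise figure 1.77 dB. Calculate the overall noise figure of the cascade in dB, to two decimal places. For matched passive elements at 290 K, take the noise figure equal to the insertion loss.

2.97 dB

Convert to linear (a loss of L dB is a gain of −L dB): F_i = 10^(NF_i/10), G_i = 10^(G_i,dB/10)
  Stage 1: F_1 = 10^(1.91/10) = 1.552, G_1 = 10^(−1.91/10) = 0.6442
  Stage 2: F_2 = 10^(1.04/10) = 1.271, G_2 = 10^(18.9/10) = 77.62
  Stage 3: F_3 = 10^(1.77/10) = 1.503, G_3 = 10^(16.2/10) = 41.69
Friis cascade:
  F = 1.552 + (1.271 − 1)/0.6442 + (1.503 − 1)/50.00 = 1.982
NF = 10 log₁₀(1.982) = 2.97 dB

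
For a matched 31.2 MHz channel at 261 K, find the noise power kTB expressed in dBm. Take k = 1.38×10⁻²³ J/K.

−99.5 dBm

P_n = kTB = 1.38×10⁻²³ × 261 × 3.12×10⁷ = 1.12×10⁻¹³ W
In dBm: 10 log₁₀(1.12×10⁻¹³ / 10⁻³) = −99.5 dBm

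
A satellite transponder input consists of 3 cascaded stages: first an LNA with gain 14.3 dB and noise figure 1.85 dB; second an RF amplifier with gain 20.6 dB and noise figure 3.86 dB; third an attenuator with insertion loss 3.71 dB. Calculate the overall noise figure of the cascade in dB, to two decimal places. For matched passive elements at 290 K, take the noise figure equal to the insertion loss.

2.00 dB

Convert to linear (a loss of L dB is a gain of −L dB): F_i = 10^(NF_i/10), G_i = 10^(G_i,dB/10)
  Stage 1: F_1 = 10^(1.85/10) = 1.531, G_1 = 10^(14.3/10) = 26.92
  Stage 2: F_2 = 10^(3.86/10) = 2.432, G_2 = 10^(20.6/10) = 114.8
  Stage 3: F_3 = 10^(3.71/10) = 2.350, G_3 = 10^(−3.71/10) = 0.4256
Friis cascade:
  F = 1.531 + (2.432 − 1)/26.92 + (2.350 − 1)/3090 = 1.585
NF = 10 log₁₀(1.585) = 2.00 dB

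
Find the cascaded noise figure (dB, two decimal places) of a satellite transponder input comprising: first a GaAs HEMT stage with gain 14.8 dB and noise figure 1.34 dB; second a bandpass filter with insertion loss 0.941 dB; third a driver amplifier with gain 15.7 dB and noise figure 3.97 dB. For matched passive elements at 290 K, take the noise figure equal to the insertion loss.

Convert to linear (a loss of L dB is a gain of −L dB): F_i = 10^(NF_i/10), G_i = 10^(G_i,dB/10)
  Stage 1: F_1 = 10^(1.34/10) = 1.361, G_1 = 10^(14.8/10) = 30.20
  Stage 2: F_2 = 10^(0.941/10) = 1.242, G_2 = 10^(−0.941/10) = 0.8052
  Stage 3: F_3 = 10^(3.97/10) = 2.495, G_3 = 10^(15.7/10) = 37.15
Friis cascade:
  F = 1.361 + (1.242 − 1)/30.20 + (2.495 − 1)/24.32 = 1.431
NF = 10 log₁₀(1.431) = 1.56 dB

1.56 dB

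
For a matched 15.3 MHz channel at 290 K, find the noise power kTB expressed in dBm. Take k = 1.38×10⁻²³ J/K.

P_n = kTB = 1.38×10⁻²³ × 290 × 1.53×10⁷ = 6.12×10⁻¹⁴ W
In dBm: 10 log₁₀(6.12×10⁻¹⁴ / 10⁻³) = −102.1 dBm

−102.1 dBm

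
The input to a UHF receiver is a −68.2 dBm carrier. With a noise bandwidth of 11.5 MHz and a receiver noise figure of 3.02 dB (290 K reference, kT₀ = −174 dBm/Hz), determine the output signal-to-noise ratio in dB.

32.2 dB

Noise floor: N = −174 + 10 log₁₀(B) + NF
10 log₁₀(1.15×10⁷) = 70.61 dB
N = −174 + 70.61 + 3.02 = −100.37 dBm
SNR = P_sig − N = −68.2 − (−100.37) = 32.17 dB → 32.2 dB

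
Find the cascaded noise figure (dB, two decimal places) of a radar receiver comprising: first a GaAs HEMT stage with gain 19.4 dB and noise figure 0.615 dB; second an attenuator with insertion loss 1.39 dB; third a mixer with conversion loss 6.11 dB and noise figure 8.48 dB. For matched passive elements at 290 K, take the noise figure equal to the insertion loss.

Convert to linear (a loss of L dB is a gain of −L dB): F_i = 10^(NF_i/10), G_i = 10^(G_i,dB/10)
  Stage 1: F_1 = 10^(0.615/10) = 1.152, G_1 = 10^(19.4/10) = 87.10
  Stage 2: F_2 = 10^(1.39/10) = 1.377, G_2 = 10^(−1.39/10) = 0.7261
  Stage 3: F_3 = 10^(8.48/10) = 7.047, G_3 = 10^(−6.11/10) = 0.2449
Friis cascade:
  F = 1.152 + (1.377 − 1)/87.10 + (7.047 − 1)/63.24 = 1.252
NF = 10 log₁₀(1.252) = 0.98 dB

0.98 dB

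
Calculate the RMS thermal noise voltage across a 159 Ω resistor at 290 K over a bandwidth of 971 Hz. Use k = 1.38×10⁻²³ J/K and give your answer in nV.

49.7 nV

V_n = √(4kTRB)
4kTRB = 4 × 1.38×10⁻²³ × 290 × 1.59×10² × 9.71×10² = 2.47×10⁻¹⁵ V²
V_n = √(2.47×10⁻¹⁵) = 4.97×10⁻⁸ V = 49.7 nV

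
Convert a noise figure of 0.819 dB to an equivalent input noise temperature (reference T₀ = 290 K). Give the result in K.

60.2 K

F = 10^(0.819/10) = 1.20754
T_e = (F − 1)·T₀ = (1.20754 − 1) × 290 = 60.2 K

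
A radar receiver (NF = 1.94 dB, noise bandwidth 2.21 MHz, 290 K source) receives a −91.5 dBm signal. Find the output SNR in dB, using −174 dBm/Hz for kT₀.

Noise floor: N = −174 + 10 log₁₀(B) + NF
10 log₁₀(2.21×10⁶) = 63.44 dB
N = −174 + 63.44 + 1.94 = −108.62 dBm
SNR = P_sig − N = −91.5 − (−108.62) = 17.12 dB → 17.1 dB

17.1 dB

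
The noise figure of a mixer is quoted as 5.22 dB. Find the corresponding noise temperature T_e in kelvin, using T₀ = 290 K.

675 K

F = 10^(5.22/10) = 3.3266
T_e = (F − 1)·T₀ = (3.3266 − 1) × 290 = 675 K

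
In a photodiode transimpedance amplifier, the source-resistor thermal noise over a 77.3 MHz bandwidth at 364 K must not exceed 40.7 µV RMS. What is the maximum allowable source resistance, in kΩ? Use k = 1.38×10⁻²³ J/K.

Johnson–Nyquist: V_n = √(4kTRB) ⇒ R = V_n² / (4kTB)
4kTB = 4 × 1.38×10⁻²³ × 364 × 7.73×10⁷ = 1.55×10⁻¹²
R = (4.07×10⁻⁵)² / 1.55×10⁻¹² = 1.07×10³ Ω = 1.07 kΩ

1.07 kΩ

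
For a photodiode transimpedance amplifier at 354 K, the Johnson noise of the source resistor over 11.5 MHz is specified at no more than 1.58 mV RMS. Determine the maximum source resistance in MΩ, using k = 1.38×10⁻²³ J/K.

11.1 MΩ

Johnson–Nyquist: V_n = √(4kTRB) ⇒ R = V_n² / (4kTB)
4kTB = 4 × 1.38×10⁻²³ × 354 × 1.15×10⁷ = 2.25×10⁻¹³
R = (1.58×10⁻³)² / 2.25×10⁻¹³ = 1.11×10⁷ Ω = 11.1 MΩ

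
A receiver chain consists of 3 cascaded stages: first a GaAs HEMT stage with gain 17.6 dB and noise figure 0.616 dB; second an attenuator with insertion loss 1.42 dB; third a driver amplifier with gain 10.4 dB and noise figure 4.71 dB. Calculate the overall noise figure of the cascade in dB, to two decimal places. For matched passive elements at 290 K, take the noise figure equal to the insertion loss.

Convert to linear (a loss of L dB is a gain of −L dB): F_i = 10^(NF_i/10), G_i = 10^(G_i,dB/10)
  Stage 1: F_1 = 10^(0.616/10) = 1.152, G_1 = 10^(17.6/10) = 57.54
  Stage 2: F_2 = 10^(1.42/10) = 1.387, G_2 = 10^(−1.42/10) = 0.7211
  Stage 3: F_3 = 10^(4.71/10) = 2.958, G_3 = 10^(10.4/10) = 10.96
Friis cascade:
  F = 1.152 + (1.387 − 1)/57.54 + (2.958 − 1)/41.50 = 1.206
NF = 10 log₁₀(1.206) = 0.81 dB

0.81 dB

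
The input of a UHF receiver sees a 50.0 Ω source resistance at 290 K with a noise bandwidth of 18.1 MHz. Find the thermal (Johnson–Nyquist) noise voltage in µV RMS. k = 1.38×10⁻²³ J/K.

V_n = √(4kTRB)
4kTRB = 4 × 1.38×10⁻²³ × 290 × 5.00×10¹ × 1.81×10⁷ = 1.45×10⁻¹¹ V²
V_n = √(1.45×10⁻¹¹) = 3.81×10⁻⁶ V = 3.81 µV

3.81 µV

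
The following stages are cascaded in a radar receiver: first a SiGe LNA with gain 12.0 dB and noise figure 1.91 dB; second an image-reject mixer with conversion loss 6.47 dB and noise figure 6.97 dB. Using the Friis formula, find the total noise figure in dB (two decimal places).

2.56 dB

Convert to linear (a loss of L dB is a gain of −L dB): F_i = 10^(NF_i/10), G_i = 10^(G_i,dB/10)
  Stage 1: F_1 = 10^(1.91/10) = 1.552, G_1 = 10^(12.0/10) = 15.85
  Stage 2: F_2 = 10^(6.97/10) = 4.977, G_2 = 10^(−6.47/10) = 0.2254
Friis cascade:
  F = 1.552 + (4.977 − 1)/15.85 = 1.803
NF = 10 log₁₀(1.803) = 2.56 dB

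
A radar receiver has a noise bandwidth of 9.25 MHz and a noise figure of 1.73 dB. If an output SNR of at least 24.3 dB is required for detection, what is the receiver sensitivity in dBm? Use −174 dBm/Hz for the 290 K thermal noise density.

−78.3 dBm

Sensitivity = −174 + 10 log₁₀(B) + NF + SNR_min
= −174 + 69.66 + 1.73 + 24.3
= −78.31 dBm → −78.3 dBm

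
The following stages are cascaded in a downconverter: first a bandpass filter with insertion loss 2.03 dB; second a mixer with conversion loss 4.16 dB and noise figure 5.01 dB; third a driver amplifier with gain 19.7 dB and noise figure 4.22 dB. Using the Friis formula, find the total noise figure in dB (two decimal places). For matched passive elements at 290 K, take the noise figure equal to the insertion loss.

10.75 dB

Convert to linear (a loss of L dB is a gain of −L dB): F_i = 10^(NF_i/10), G_i = 10^(G_i,dB/10)
  Stage 1: F_1 = 10^(2.03/10) = 1.596, G_1 = 10^(−2.03/10) = 0.6266
  Stage 2: F_2 = 10^(5.01/10) = 3.170, G_2 = 10^(−4.16/10) = 0.3837
  Stage 3: F_3 = 10^(4.22/10) = 2.642, G_3 = 10^(19.7/10) = 93.33
Friis cascade:
  F = 1.596 + (3.170 − 1)/0.6266 + (2.642 − 1)/0.2404 = 11.89
NF = 10 log₁₀(11.89) = 10.75 dB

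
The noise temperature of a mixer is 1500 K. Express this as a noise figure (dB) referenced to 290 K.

7.90 dB

F = 1 + T_e/T₀ = 1 + 1500/290 = 6.17241
NF = 10 log₁₀(6.17241) = 7.90 dB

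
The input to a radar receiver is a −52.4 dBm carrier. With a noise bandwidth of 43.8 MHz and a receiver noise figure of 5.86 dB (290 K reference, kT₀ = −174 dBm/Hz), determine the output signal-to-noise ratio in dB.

39.3 dB

Noise floor: N = −174 + 10 log₁₀(B) + NF
10 log₁₀(4.38×10⁷) = 76.41 dB
N = −174 + 76.41 + 5.86 = −91.73 dBm
SNR = P_sig − N = −52.4 − (−91.73) = 39.33 dB → 39.3 dB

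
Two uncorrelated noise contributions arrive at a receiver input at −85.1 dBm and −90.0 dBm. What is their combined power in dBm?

−83.9 dBm

Convert to linear, add, convert back:
P₁ = 3.09×10⁻¹² W, P₂ = 1.00×10⁻¹² W
P_tot = 4.09×10⁻¹² W → 10 log₁₀(P_tot / 10⁻³) = −83.9 dBm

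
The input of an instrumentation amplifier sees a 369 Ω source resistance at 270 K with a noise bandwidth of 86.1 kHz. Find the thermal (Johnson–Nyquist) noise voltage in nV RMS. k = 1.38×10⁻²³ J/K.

V_n = √(4kTRB)
4kTRB = 4 × 1.38×10⁻²³ × 270 × 3.69×10² × 8.61×10⁴ = 4.74×10⁻¹³ V²
V_n = √(4.74×10⁻¹³) = 6.88×10⁻⁷ V = 688 nV

688 nV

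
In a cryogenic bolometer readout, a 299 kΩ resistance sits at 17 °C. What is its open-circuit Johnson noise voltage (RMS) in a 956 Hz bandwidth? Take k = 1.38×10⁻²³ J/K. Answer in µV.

2.14 µV

T = 17 °C + 273.15 = 290.15 K
V_n = √(4kTRB)
4kTRB = 4 × 1.38×10⁻²³ × 290.15 × 2.99×10⁵ × 9.56×10² = 4.58×10⁻¹² V²
V_n = √(4.58×10⁻¹²) = 2.14×10⁻⁶ V = 2.14 µV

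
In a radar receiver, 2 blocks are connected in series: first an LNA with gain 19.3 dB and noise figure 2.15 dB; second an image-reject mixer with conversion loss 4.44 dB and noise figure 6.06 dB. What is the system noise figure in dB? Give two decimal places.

Convert to linear (a loss of L dB is a gain of −L dB): F_i = 10^(NF_i/10), G_i = 10^(G_i,dB/10)
  Stage 1: F_1 = 10^(2.15/10) = 1.641, G_1 = 10^(19.3/10) = 85.11
  Stage 2: F_2 = 10^(6.06/10) = 4.036, G_2 = 10^(−4.44/10) = 0.3597
Friis cascade:
  F = 1.641 + (4.036 − 1)/85.11 = 1.676
NF = 10 log₁₀(1.676) = 2.24 dB

2.24 dB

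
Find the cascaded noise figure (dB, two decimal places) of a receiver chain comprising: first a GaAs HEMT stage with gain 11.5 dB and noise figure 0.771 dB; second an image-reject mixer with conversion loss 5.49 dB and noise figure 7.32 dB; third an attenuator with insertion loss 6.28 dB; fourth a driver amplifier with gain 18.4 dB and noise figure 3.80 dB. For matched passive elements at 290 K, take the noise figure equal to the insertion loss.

5.81 dB

Convert to linear (a loss of L dB is a gain of −L dB): F_i = 10^(NF_i/10), G_i = 10^(G_i,dB/10)
  Stage 1: F_1 = 10^(0.771/10) = 1.194, G_1 = 10^(11.5/10) = 14.13
  Stage 2: F_2 = 10^(7.32/10) = 5.395, G_2 = 10^(−5.49/10) = 0.2825
  Stage 3: F_3 = 10^(6.28/10) = 4.246, G_3 = 10^(−6.28/10) = 0.2355
  Stage 4: F_4 = 10^(3.80/10) = 2.399, G_4 = 10^(18.4/10) = 69.18
Friis cascade:
  F = 1.194 + (5.395 − 1)/14.13 + (4.246 − 1)/3.990 + (2.399 − 1)/0.9397 = 3.808
NF = 10 log₁₀(3.808) = 5.81 dB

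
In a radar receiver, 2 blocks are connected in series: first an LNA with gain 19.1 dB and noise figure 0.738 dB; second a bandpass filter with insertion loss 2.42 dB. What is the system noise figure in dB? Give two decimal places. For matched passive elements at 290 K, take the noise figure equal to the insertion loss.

0.77 dB

Convert to linear (a loss of L dB is a gain of −L dB): F_i = 10^(NF_i/10), G_i = 10^(G_i,dB/10)
  Stage 1: F_1 = 10^(0.738/10) = 1.185, G_1 = 10^(19.1/10) = 81.28
  Stage 2: F_2 = 10^(2.42/10) = 1.746, G_2 = 10^(−2.42/10) = 0.5728
Friis cascade:
  F = 1.185 + (1.746 − 1)/81.28 = 1.194
NF = 10 log₁₀(1.194) = 0.77 dB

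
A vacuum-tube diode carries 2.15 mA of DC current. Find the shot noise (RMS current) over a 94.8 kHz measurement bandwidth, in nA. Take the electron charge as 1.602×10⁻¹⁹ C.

8.08 nA

I_n = √(2qI·B)
2qI·B = 2 × 1.602×10⁻¹⁹ × 2.15×10⁻³ × 9.48×10⁴ = 6.53×10⁻¹⁷ A²
I_n = √(6.53×10⁻¹⁷) = 8.08×10⁻⁹ A = 8.08 nA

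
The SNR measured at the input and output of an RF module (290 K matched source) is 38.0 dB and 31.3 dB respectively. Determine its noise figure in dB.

6.7 dB

NF (dB) = SNR_in(dB) − SNR_out(dB) when the source is at T₀
NF = 38.0 − 31.3 = 6.7 dB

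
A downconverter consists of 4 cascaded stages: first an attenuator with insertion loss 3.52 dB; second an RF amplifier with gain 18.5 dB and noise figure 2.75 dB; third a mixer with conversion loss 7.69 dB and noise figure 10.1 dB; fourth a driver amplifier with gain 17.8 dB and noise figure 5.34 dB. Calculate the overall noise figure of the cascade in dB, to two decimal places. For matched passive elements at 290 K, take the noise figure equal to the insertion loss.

Convert to linear (a loss of L dB is a gain of −L dB): F_i = 10^(NF_i/10), G_i = 10^(G_i,dB/10)
  Stage 1: F_1 = 10^(3.52/10) = 2.249, G_1 = 10^(−3.52/10) = 0.4446
  Stage 2: F_2 = 10^(2.75/10) = 1.884, G_2 = 10^(18.5/10) = 70.79
  Stage 3: F_3 = 10^(10.1/10) = 10.23, G_3 = 10^(−7.69/10) = 0.1702
  Stage 4: F_4 = 10^(5.34/10) = 3.420, G_4 = 10^(17.8/10) = 60.26
Friis cascade:
  F = 2.249 + (1.884 − 1)/0.4446 + (10.23 − 1)/31.48 + (3.420 − 1)/5.358 = 4.981
NF = 10 log₁₀(4.981) = 6.97 dB

6.97 dB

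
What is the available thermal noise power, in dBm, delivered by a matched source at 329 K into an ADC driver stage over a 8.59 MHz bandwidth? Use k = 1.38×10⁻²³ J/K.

P_n = kTB = 1.38×10⁻²³ × 329 × 8.59×10⁶ = 3.90×10⁻¹⁴ W
In dBm: 10 log₁₀(3.90×10⁻¹⁴ / 10⁻³) = −104.1 dBm

−104.1 dBm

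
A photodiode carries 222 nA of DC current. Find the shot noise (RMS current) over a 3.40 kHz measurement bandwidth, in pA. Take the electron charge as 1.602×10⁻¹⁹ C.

15.6 pA

I_n = √(2qI·B)
2qI·B = 2 × 1.602×10⁻¹⁹ × 2.22×10⁻⁷ × 3.40×10³ = 2.42×10⁻²² A²
I_n = √(2.42×10⁻²²) = 1.56×10⁻¹¹ A = 15.6 pA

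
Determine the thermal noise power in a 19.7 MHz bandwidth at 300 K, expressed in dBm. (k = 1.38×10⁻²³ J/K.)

−100.9 dBm

P_n = kTB = 1.38×10⁻²³ × 300 × 1.97×10⁷ = 8.16×10⁻¹⁴ W
In dBm: 10 log₁₀(8.16×10⁻¹⁴ / 10⁻³) = −100.9 dBm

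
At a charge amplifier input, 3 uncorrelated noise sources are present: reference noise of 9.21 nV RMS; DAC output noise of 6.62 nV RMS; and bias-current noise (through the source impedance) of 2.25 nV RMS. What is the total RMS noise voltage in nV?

11.6 nV

Uncorrelated sources add in power (mean-square): V_tot = √(ΣV_i²)
V_tot = √[(9.21×10⁻⁹)² + (6.62×10⁻⁹)² + (2.25×10⁻⁹)²] = 1.16×10⁻⁸ V = 11.6 nV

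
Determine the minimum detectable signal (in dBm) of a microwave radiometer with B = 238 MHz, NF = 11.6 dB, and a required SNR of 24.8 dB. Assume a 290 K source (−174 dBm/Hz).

Sensitivity = −174 + 10 log₁₀(B) + NF + SNR_min
= −174 + 83.77 + 11.6 + 24.8
= −53.83 dBm → −53.8 dBm

−53.8 dBm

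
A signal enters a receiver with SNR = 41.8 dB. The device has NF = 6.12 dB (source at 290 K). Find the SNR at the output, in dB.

35.68 dB

By definition F = SNR_in/SNR_out, so in dB: SNR_out = SNR_in − NF
SNR_out = 41.8 − 6.12 = 35.68 dB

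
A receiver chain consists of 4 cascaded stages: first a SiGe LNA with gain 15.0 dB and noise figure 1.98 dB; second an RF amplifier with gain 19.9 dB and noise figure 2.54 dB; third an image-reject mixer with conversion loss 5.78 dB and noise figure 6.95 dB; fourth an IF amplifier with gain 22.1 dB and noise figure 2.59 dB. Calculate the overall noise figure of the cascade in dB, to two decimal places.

2.05 dB

Convert to linear (a loss of L dB is a gain of −L dB): F_i = 10^(NF_i/10), G_i = 10^(G_i,dB/10)
  Stage 1: F_1 = 10^(1.98/10) = 1.578, G_1 = 10^(15.0/10) = 31.62
  Stage 2: F_2 = 10^(2.54/10) = 1.795, G_2 = 10^(19.9/10) = 97.72
  Stage 3: F_3 = 10^(6.95/10) = 4.955, G_3 = 10^(−5.78/10) = 0.2642
  Stage 4: F_4 = 10^(2.59/10) = 1.816, G_4 = 10^(22.1/10) = 162.2
Friis cascade:
  F = 1.578 + (1.795 − 1)/31.62 + (4.955 − 1)/3090 + (1.816 − 1)/816.6 = 1.605
NF = 10 log₁₀(1.605) = 2.05 dB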